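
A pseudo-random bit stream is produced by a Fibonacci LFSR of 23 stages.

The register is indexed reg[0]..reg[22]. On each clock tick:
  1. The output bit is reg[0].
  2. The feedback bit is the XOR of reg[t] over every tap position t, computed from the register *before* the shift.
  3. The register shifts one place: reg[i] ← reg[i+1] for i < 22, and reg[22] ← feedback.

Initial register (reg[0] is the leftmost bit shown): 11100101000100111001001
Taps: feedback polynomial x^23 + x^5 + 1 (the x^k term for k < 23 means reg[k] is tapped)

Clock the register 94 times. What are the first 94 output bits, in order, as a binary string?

k : reg_k → out_k, fb_k
0: 11100101000100111001001 → 1, fb=0
1: 11001010001001110010010 → 1, fb=1
2: 10010100010011100100101 → 1, fb=0
3: 00101000100111001001010 → 0, fb=0
4: 01010001001110010010100 → 0, fb=0
5: 10100010011100100101000 → 1, fb=1
6: 01000100111001001010001 → 0, fb=1
7: 10001001110010010100011 → 1, fb=1
8: 00010011100100101000111 → 0, fb=0
9: 00100111001001010001110 → 0, fb=1
10: 01001110010010100011101 → 0, fb=1
11: 10011100100101000111011 → 1, fb=0
12: 00111001001010001110110 → 0, fb=0
13: 01110010010100011101100 → 0, fb=0
14: 11100100101000111011000 → 1, fb=0
15: 11001001010001110110000 → 1, fb=1
16: 10010010100011101100001 → 1, fb=1
17: 00100101000111011000011 → 0, fb=1
18: 01001010001110110000111 → 0, fb=0
19: 10010100011101100001110 → 1, fb=0
20: 00101000111011000011100 → 0, fb=0
21: 01010001110110000111000 → 0, fb=0
22: 10100011101100001110000 → 1, fb=1
23: 01000111011000011100001 → 0, fb=1
24: 10001110110000111000011 → 1, fb=0
25: 00011101100001110000110 → 0, fb=1
26: 00111011000011100001101 → 0, fb=0
27: 01110110000111000011010 → 0, fb=1
28: 11101100001110000110101 → 1, fb=0
29: 11011000011100001101010 → 1, fb=1
30: 10110000111000011010101 → 1, fb=1
31: 01100001110000110101011 → 0, fb=0
32: 11000011100001101010110 → 1, fb=1
33: 10000111000011010101101 → 1, fb=0
34: 00001110000110101011010 → 0, fb=1
35: 00011100001101010110101 → 0, fb=1
36: 00111000011010101101011 → 0, fb=0
37: 01110000110101011010110 → 0, fb=0
38: 11100001101010110101100 → 1, fb=1
39: 11000011010101101011001 → 1, fb=1
40: 10000110101011010110011 → 1, fb=0
41: 00001101010110101100110 → 0, fb=1
42: 00011010101101011001101 → 0, fb=0
43: 00110101011010110011010 → 0, fb=1
44: 01101010110101100110101 → 0, fb=0
45: 11010101101011001101010 → 1, fb=0
46: 10101011010110011010100 → 1, fb=1
47: 01010110101100110101001 → 0, fb=1
48: 10101101011001101010011 → 1, fb=0
49: 01011010110011010100110 → 0, fb=0
50: 10110101100110101001100 → 1, fb=0
51: 01101011001101010011000 → 0, fb=0
52: 11010110011010100110000 → 1, fb=0
53: 10101100110101001100000 → 1, fb=0
54: 01011001101010011000000 → 0, fb=0
55: 10110011010100110000000 → 1, fb=1
56: 01100110101001100000001 → 0, fb=1
57: 11001101010011000000011 → 1, fb=0
58: 10011010100110000000110 → 1, fb=1
59: 00110101001100000001101 → 0, fb=1
60: 01101010011000000011011 → 0, fb=0
61: 11010100110000000110110 → 1, fb=0
62: 10101001100000001101100 → 1, fb=1
63: 01010011000000011011001 → 0, fb=0
64: 10100110000000110110010 → 1, fb=0
65: 01001100000001101100100 → 0, fb=1
66: 10011000000011011001001 → 1, fb=1
67: 00110000000110110010011 → 0, fb=0
68: 01100000001101100100110 → 0, fb=0
69: 11000000011011001001100 → 1, fb=1
70: 10000000110110010011001 → 1, fb=1
71: 00000001101100100110011 → 0, fb=0
72: 00000011011001001100110 → 0, fb=0
73: 00000110110010011001100 → 0, fb=1
74: 00001101100100110011001 → 0, fb=1
75: 00011011001001100110011 → 0, fb=0
76: 00110110010011001100110 → 0, fb=1
77: 01101100100110011001101 → 0, fb=1
78: 11011001001100110011011 → 1, fb=1
79: 10110010011001100110111 → 1, fb=1
80: 01100100110011001101111 → 0, fb=1
81: 11001001100110011011111 → 1, fb=1
82: 10010011001100110111111 → 1, fb=1
83: 00100110011001101111111 → 0, fb=1
84: 01001100110011011111111 → 0, fb=1
85: 10011001100110111111111 → 1, fb=1
86: 00110011001101111111111 → 0, fb=0
87: 01100110011011111111110 → 0, fb=1
88: 11001100110111111111101 → 1, fb=0
89: 10011001101111111111010 → 1, fb=1
90: 00110011011111111110101 → 0, fb=0
91: 01100110111111111101010 → 0, fb=1
92: 11001101111111111010101 → 1, fb=0
93: 10011011111111110101010 → 1, fb=1

1110010100010011100100101000111011000011100001101010110101100110101001100000001101100100110011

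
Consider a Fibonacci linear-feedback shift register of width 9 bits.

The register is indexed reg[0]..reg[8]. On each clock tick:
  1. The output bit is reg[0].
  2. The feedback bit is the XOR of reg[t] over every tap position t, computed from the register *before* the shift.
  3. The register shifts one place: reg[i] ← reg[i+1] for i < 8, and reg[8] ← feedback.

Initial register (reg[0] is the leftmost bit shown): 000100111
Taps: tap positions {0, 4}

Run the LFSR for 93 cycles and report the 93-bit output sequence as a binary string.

000100111001010101100001101111010011011100100010100001010110100111111011001001001011011111100

step | reg (before) | out | fb
   0 | 000100111 | 0 | 0
   1 | 001001110 | 0 | 0
   2 | 010011100 | 0 | 1
   3 | 100111001 | 1 | 0
   4 | 001110010 | 0 | 1
   5 | 011100101 | 0 | 0
   6 | 111001010 | 1 | 1
   7 | 110010101 | 1 | 0
   8 | 100101010 | 1 | 1
   9 | 001010101 | 0 | 1
  10 | 010101011 | 0 | 0
  11 | 101010110 | 1 | 0
  12 | 010101100 | 0 | 0
  13 | 101011000 | 1 | 0
  14 | 010110000 | 0 | 1
  15 | 101100001 | 1 | 1
  16 | 011000011 | 0 | 0
  17 | 110000110 | 1 | 1
  18 | 100001101 | 1 | 1
  19 | 000011011 | 0 | 1
  20 | 000110111 | 0 | 1
  21 | 001101111 | 0 | 0
  22 | 011011110 | 0 | 1
  23 | 110111101 | 1 | 0
  24 | 101111010 | 1 | 0
  25 | 011110100 | 0 | 1
  26 | 111101001 | 1 | 1
  27 | 111010011 | 1 | 0
  28 | 110100110 | 1 | 1
  29 | 101001101 | 1 | 1
  30 | 010011011 | 0 | 1
  31 | 100110111 | 1 | 0
  32 | 001101110 | 0 | 0
  33 | 011011100 | 0 | 1
  34 | 110111001 | 1 | 0
  35 | 101110010 | 1 | 0
  36 | 011100100 | 0 | 0
  37 | 111001000 | 1 | 1
  38 | 110010001 | 1 | 0
  39 | 100100010 | 1 | 1
  40 | 001000101 | 0 | 0
  41 | 010001010 | 0 | 0
  42 | 100010100 | 1 | 0
  43 | 000101000 | 0 | 0
  44 | 001010000 | 0 | 1
  45 | 010100001 | 0 | 0
  46 | 101000010 | 1 | 1
  47 | 010000101 | 0 | 0
  48 | 100001010 | 1 | 1
  49 | 000010101 | 0 | 1
  50 | 000101011 | 0 | 0
  51 | 001010110 | 0 | 1
  52 | 010101101 | 0 | 0
  53 | 101011010 | 1 | 0
  54 | 010110100 | 0 | 1
  55 | 101101001 | 1 | 1
  56 | 011010011 | 0 | 1
  57 | 110100111 | 1 | 1
  58 | 101001111 | 1 | 1
  59 | 010011111 | 0 | 1
  60 | 100111111 | 1 | 0
  61 | 001111110 | 0 | 1
  62 | 011111101 | 0 | 1
  63 | 111111011 | 1 | 0
  64 | 111110110 | 1 | 0
  65 | 111101100 | 1 | 1
  66 | 111011001 | 1 | 0
  67 | 110110010 | 1 | 0
  68 | 101100100 | 1 | 1
  69 | 011001001 | 0 | 0
  70 | 110010010 | 1 | 0
  71 | 100100100 | 1 | 1
  72 | 001001001 | 0 | 0
  73 | 010010010 | 0 | 1
  74 | 100100101 | 1 | 1
  75 | 001001011 | 0 | 0
  76 | 010010110 | 0 | 1
  77 | 100101101 | 1 | 1
  78 | 001011011 | 0 | 1
  79 | 010110111 | 0 | 1
  80 | 101101111 | 1 | 1
  81 | 011011111 | 0 | 1
  82 | 110111111 | 1 | 0
  83 | 101111110 | 1 | 0
  84 | 011111100 | 0 | 1
  85 | 111111001 | 1 | 0
  86 | 111110010 | 1 | 0
  87 | 111100100 | 1 | 1
  88 | 111001001 | 1 | 1
  89 | 110010011 | 1 | 0
  90 | 100100110 | 1 | 1
  91 | 001001101 | 0 | 0
  92 | 010011010 | 0 | 1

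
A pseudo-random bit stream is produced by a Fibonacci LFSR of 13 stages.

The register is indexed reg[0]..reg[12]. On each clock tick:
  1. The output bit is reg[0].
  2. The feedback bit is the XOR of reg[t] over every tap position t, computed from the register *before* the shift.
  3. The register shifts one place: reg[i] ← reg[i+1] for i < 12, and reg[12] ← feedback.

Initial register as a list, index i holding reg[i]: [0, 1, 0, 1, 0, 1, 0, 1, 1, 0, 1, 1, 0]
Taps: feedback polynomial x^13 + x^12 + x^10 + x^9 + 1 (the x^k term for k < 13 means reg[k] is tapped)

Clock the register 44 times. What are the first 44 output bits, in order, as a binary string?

01010101101101011000011000001001000000000111

step | reg (before) | out | fb
   0 | 0101010110110 | 0 | 1
   1 | 1010101101101 | 1 | 0
   2 | 0101011011010 | 0 | 1
   3 | 1010110110101 | 1 | 1
   4 | 0101101101011 | 0 | 0
   5 | 1011011010110 | 1 | 0
   6 | 0110110101100 | 0 | 0
   7 | 1101101011000 | 1 | 0
   8 | 1011010110000 | 1 | 1
   9 | 0110101100001 | 0 | 1
  10 | 1101011000011 | 1 | 0
  11 | 1010110000110 | 1 | 0
  12 | 0101100001100 | 0 | 0
  13 | 1011000011000 | 1 | 0
  14 | 0110000110000 | 0 | 0
  15 | 1100001100000 | 1 | 1
  16 | 1000011000001 | 1 | 0
  17 | 0000110000010 | 0 | 0
  18 | 0001100000100 | 0 | 1
  19 | 0011000001001 | 0 | 0
  20 | 0110000010010 | 0 | 0
  21 | 1100000100100 | 1 | 0
  22 | 1000001001000 | 1 | 0
  23 | 0000010010000 | 0 | 0
  24 | 0000100100000 | 0 | 0
  25 | 0001001000000 | 0 | 0
  26 | 0010010000000 | 0 | 0
  27 | 0100100000000 | 0 | 0
  28 | 1001000000000 | 1 | 1
  29 | 0010000000001 | 0 | 1
  30 | 0100000000011 | 0 | 1
  31 | 1000000000111 | 1 | 1
  32 | 0000000001111 | 0 | 1
  33 | 0000000011111 | 0 | 1
  34 | 0000000111111 | 0 | 1
  35 | 0000001111111 | 0 | 1
  36 | 0000011111111 | 0 | 1
  37 | 0000111111111 | 0 | 1
  38 | 0001111111111 | 0 | 1
  39 | 0011111111111 | 0 | 1
  40 | 0111111111111 | 0 | 1
  41 | 1111111111111 | 1 | 0
  42 | 1111111111110 | 1 | 1
  43 | 1111111111101 | 1 | 0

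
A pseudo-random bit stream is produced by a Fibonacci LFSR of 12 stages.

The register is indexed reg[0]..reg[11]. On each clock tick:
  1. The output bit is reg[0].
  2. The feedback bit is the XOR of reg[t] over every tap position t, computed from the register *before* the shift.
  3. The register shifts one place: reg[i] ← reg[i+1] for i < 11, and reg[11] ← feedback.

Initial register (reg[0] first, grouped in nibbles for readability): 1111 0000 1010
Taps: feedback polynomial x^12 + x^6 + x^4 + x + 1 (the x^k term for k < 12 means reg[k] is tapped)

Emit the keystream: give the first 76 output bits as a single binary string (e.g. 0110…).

k : reg_k → out_k, fb_k
0: 111100001010 → 1, fb=0
1: 111000010100 → 1, fb=0
2: 110000101000 → 1, fb=1
3: 100001010001 → 1, fb=1
4: 000010100011 → 0, fb=0
5: 000101000110 → 0, fb=0
6: 001010001100 → 0, fb=1
7: 010100011001 → 0, fb=1
8: 101000110011 → 1, fb=0
9: 010001100110 → 0, fb=0
10: 100011001100 → 1, fb=0
11: 000110011000 → 0, fb=1
12: 001100110001 → 0, fb=1
13: 011001100011 → 0, fb=0
14: 110011000110 → 1, fb=1
15: 100110001101 → 1, fb=0
16: 001100011010 → 0, fb=0
17: 011000110100 → 0, fb=0
18: 110001101000 → 1, fb=1
19: 100011010001 → 1, fb=0
20: 000110100010 → 0, fb=0
21: 001101000100 → 0, fb=0
22: 011010001000 → 0, fb=0
23: 110100010000 → 1, fb=0
24: 101000100000 → 1, fb=0
25: 010001000000 → 0, fb=1
26: 100010000001 → 1, fb=0
27: 000100000010 → 0, fb=0
28: 001000000100 → 0, fb=0
29: 010000001000 → 0, fb=1
30: 100000010001 → 1, fb=1
31: 000000100011 → 0, fb=1
32: 000001000111 → 0, fb=0
33: 000010001110 → 0, fb=1
34: 000100011101 → 0, fb=0
35: 001000111010 → 0, fb=1
36: 010001110101 → 0, fb=0
37: 100011101010 → 1, fb=1
38: 000111010101 → 0, fb=1
39: 001110101011 → 0, fb=0
40: 011101010110 → 0, fb=1
41: 111010101101 → 1, fb=0
42: 110101011010 → 1, fb=0
43: 101010110100 → 1, fb=1
44: 010101101001 → 0, fb=0
45: 101011010010 → 1, fb=0
46: 010110100100 → 0, fb=1
47: 101101001001 → 1, fb=1
48: 011010010011 → 0, fb=0
49: 110100100110 → 1, fb=1
50: 101001001101 → 1, fb=1
51: 010010011011 → 0, fb=0
52: 100100110110 → 1, fb=0
53: 001001101100 → 0, fb=1
54: 010011011001 → 0, fb=0
55: 100110110010 → 1, fb=1
56: 001101100101 → 0, fb=1
57: 011011001011 → 0, fb=0
58: 110110010110 → 1, fb=1
59: 101100101101 → 1, fb=0
60: 011001011010 → 0, fb=1
61: 110010110101 → 1, fb=0
62: 100101101010 → 1, fb=0
63: 001011010100 → 0, fb=1
64: 010110101001 → 0, fb=1
65: 101101010011 → 1, fb=1
66: 011010100111 → 0, fb=1
67: 110101001111 → 1, fb=0
68: 101010011110 → 1, fb=0
69: 010100111100 → 0, fb=0
70: 101001111000 → 1, fb=0
71: 010011110000 → 0, fb=1
72: 100111100001 → 1, fb=1
73: 001111000011 → 0, fb=1
74: 011110000111 → 0, fb=0
75: 111100001110 → 1, fb=0

1111000010100011001100011010001000000100011101010110100100110110010110101001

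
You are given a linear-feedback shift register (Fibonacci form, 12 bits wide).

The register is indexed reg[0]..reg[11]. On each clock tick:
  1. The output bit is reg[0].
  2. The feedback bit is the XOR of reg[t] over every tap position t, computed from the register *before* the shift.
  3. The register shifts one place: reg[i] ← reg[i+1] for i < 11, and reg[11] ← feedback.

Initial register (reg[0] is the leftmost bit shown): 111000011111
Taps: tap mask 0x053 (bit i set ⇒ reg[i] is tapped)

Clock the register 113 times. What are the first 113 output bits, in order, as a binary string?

k : reg_k → out_k, fb_k
0: 111000011111 → 1, fb=0
1: 110000111110 → 1, fb=1
2: 100001111101 → 1, fb=0
3: 000011111010 → 0, fb=0
4: 000111110100 → 0, fb=0
5: 001111101000 → 0, fb=0
6: 011111010000 → 0, fb=0
7: 111110100000 → 1, fb=0
8: 111101000000 → 1, fb=0
9: 111010000000 → 1, fb=1
10: 110100000001 → 1, fb=0
11: 101000000010 → 1, fb=1
12: 010000000101 → 0, fb=1
13: 100000001011 → 1, fb=1
14: 000000010111 → 0, fb=0
15: 000000101110 → 0, fb=1
16: 000001011101 → 0, fb=0
17: 000010111010 → 0, fb=0
18: 000101110100 → 0, fb=1
19: 001011101001 → 0, fb=0
20: 010111010010 → 0, fb=0
21: 101110100100 → 1, fb=1
22: 011101001001 → 0, fb=1
23: 111010010011 → 1, fb=1
24: 110100100111 → 1, fb=1
25: 101001001111 → 1, fb=1
26: 010010011111 → 0, fb=0
27: 100100111110 → 1, fb=0
28: 001001111100 → 0, fb=1
29: 010011111001 → 0, fb=1
30: 100111110011 → 1, fb=1
31: 001111100111 → 0, fb=0
32: 011111001110 → 0, fb=0
33: 111110011100 → 1, fb=1
34: 111100111001 → 1, fb=1
35: 111001110011 → 1, fb=1
36: 110011100111 → 1, fb=0
37: 100111001110 → 1, fb=0
38: 001110011100 → 0, fb=1
39: 011100111001 → 0, fb=0
40: 111001110010 → 1, fb=1
41: 110011100101 → 1, fb=0
42: 100111001010 → 1, fb=0
43: 001110010100 → 0, fb=1
44: 011100101001 → 0, fb=0
45: 111001010010 → 1, fb=0
46: 110010100100 → 1, fb=0
47: 100101001000 → 1, fb=1
48: 001010010001 → 0, fb=1
49: 010100100011 → 0, fb=0
50: 101001000110 → 1, fb=1
51: 010010001101 → 0, fb=0
52: 100100011010 → 1, fb=1
53: 001000110101 → 0, fb=1
54: 010001101011 → 0, fb=0
55: 100011010110 → 1, fb=0
56: 000110101100 → 0, fb=0
57: 001101011000 → 0, fb=0
58: 011010110000 → 0, fb=1
59: 110101100001 → 1, fb=1
60: 101011000011 → 1, fb=0
61: 010110000110 → 0, fb=0
62: 101100001100 → 1, fb=1
63: 011000011001 → 0, fb=1
64: 110000110011 → 1, fb=1
65: 100001100111 → 1, fb=0
66: 000011001110 → 0, fb=1
67: 000110011101 → 0, fb=1
68: 001100111011 → 0, fb=1
69: 011001110111 → 0, fb=0
70: 110011101110 → 1, fb=0
71: 100111011100 → 1, fb=0
72: 001110111000 → 0, fb=0
73: 011101110000 → 0, fb=0
74: 111011100000 → 1, fb=0
75: 110111000000 → 1, fb=1
76: 101110000001 → 1, fb=0
77: 011100000010 → 0, fb=1
78: 111000000101 → 1, fb=0
79: 110000001010 → 1, fb=0
80: 100000010100 → 1, fb=1
81: 000000101001 → 0, fb=1
82: 000001010011 → 0, fb=0
83: 000010100110 → 0, fb=0
84: 000101001100 → 0, fb=0
85: 001010011000 → 0, fb=1
86: 010100110001 → 0, fb=0
87: 101001100010 → 1, fb=0
88: 010011000100 → 0, fb=0
89: 100110001000 → 1, fb=0
90: 001100010000 → 0, fb=0
91: 011000100000 → 0, fb=0
92: 110001000000 → 1, fb=0
93: 100010000000 → 1, fb=0
94: 000100000000 → 0, fb=0
95: 001000000000 → 0, fb=0
96: 010000000000 → 0, fb=1
97: 100000000001 → 1, fb=1
98: 000000000011 → 0, fb=0
99: 000000000110 → 0, fb=0
100: 000000001100 → 0, fb=0
101: 000000011000 → 0, fb=0
102: 000000110000 → 0, fb=1
103: 000001100001 → 0, fb=1
104: 000011000011 → 0, fb=1
105: 000110000111 → 0, fb=1
106: 001100001111 → 0, fb=0
107: 011000011110 → 0, fb=1
108: 110000111101 → 1, fb=1
109: 100001111011 → 1, fb=0
110: 000011110110 → 0, fb=0
111: 000111101100 → 0, fb=0
112: 001111011000 → 0, fb=1

11100001111101000000010111010010011111001110011100101001000110101100001100111011100000010100110001000000000011000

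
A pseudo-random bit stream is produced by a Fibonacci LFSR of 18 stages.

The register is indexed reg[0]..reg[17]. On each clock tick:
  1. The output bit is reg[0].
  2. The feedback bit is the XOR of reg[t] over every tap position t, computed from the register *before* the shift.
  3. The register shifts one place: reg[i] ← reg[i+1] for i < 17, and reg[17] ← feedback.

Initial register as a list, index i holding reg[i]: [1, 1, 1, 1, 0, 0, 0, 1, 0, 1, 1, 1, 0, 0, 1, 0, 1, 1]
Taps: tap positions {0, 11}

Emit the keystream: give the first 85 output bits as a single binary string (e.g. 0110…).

tick  register→output (feedback)
  0  111100010111001011→1 (0)
  1  111000101110010110→1 (1)
  2  110001011100101101→1 (1)
  3  100010111001011011→1 (0)
  4  000101110010110110→0 (0)
  5  001011100101101100→0 (1)
  6  010111001011011001→0 (1)
  7  101110010110110011→1 (1)
  8  011100101101100111→0 (1)
  9  111001011011001111→1 (0)
 10  110010110110011110→1 (1)
 11  100101101100111101→1 (1)
 12  001011011001111011→0 (1)
 13  010110110011110111→0 (1)
 14  101101100111101111→1 (0)
 15  011011001111011110→0 (1)
 16  110110011110111101→1 (1)
 17  101100111101111011→1 (0)
 18  011001111011110110→0 (1)
 19  110011110111101101→1 (0)
 20  100111101111011010→1 (0)
 21  001111011110110100→0 (0)
 22  011110111101101000→0 (1)
 23  111101111011010001→1 (0)
 24  111011110110100010→1 (1)
 25  110111101101000101→1 (0)
 26  101111011010001010→1 (1)
 27  011110110100010101→0 (0)
 28  111101101000101010→1 (1)
 29  111011010001010101→1 (0)
 30  110110100010101010→1 (1)
 31  101101000101010101→1 (0)
 32  011010001010101010→0 (0)
 33  110100010101010100→1 (0)
 34  101000101010101000→1 (1)
 35  010001010101010001→0 (1)
 36  100010101010100011→1 (1)
 37  000101010101000111→0 (1)
 38  001010101010001111→0 (0)
 39  010101010100011110→0 (0)
 40  101010101000111100→1 (1)
 41  010101010001111001→0 (1)
 42  101010100011110011→1 (0)
 43  010101000111100110→0 (1)
 44  101010001111001101→1 (0)
 45  010100011110011010→0 (0)
 46  101000111100110100→1 (1)
 47  010001111001101001→0 (1)
 48  100011110011010011→1 (0)
 49  000111100110100110→0 (0)
 50  001111001101001100→0 (1)
 51  011110011010011001→0 (0)
 52  111100110100110010→1 (1)
 53  111001101001100101→1 (0)
 54  110011010011001010→1 (0)
 55  100110100110010100→1 (1)
 56  001101001100101001→0 (0)
 57  011010011001010010→0 (1)
 58  110100110010100101→1 (1)
 59  101001100101001011→1 (0)
 60  010011001010010110→0 (0)
 61  100110010100101100→1 (1)
 62  001100101001011001→0 (1)
 63  011001010010110011→0 (0)
 64  110010100101100110→1 (0)
 65  100101001011001100→1 (0)
 66  001010010110011000→0 (0)
 67  010100101100110000→0 (0)
 68  101001011001100000→1 (0)
 69  010010110011000000→0 (1)
 70  100101100110000001→1 (1)
 71  001011001100000011→0 (0)
 72  010110011000000110→0 (0)
 73  101100110000001100→1 (1)
 74  011001100000011001→0 (0)
 75  110011000000110010→1 (1)
 76  100110000001100101→1 (0)
 77  001100000011001010→0 (1)
 78  011000000110010101→0 (0)
 79  110000001100101010→1 (1)
 80  100000011001010101→1 (0)
 81  000000110010101010→0 (0)
 82  000001100101010100→0 (1)
 83  000011001010101001→0 (0)
 84  000110010101010010→0 (1)

1111000101110010110110011110111101101000101010101000111100110100110010100101100110000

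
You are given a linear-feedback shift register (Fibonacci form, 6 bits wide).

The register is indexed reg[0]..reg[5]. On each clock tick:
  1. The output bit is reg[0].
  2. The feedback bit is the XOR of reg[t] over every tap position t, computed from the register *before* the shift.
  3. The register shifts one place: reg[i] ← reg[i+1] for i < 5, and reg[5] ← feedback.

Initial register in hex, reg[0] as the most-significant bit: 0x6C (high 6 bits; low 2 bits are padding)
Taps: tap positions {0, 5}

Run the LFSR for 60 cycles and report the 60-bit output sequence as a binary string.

step | reg (before) | out | fb
   0 | 011011 | 0 | 1
   1 | 110111 | 1 | 0
   2 | 101110 | 1 | 1
   3 | 011101 | 0 | 1
   4 | 111011 | 1 | 0
   5 | 110110 | 1 | 1
   6 | 101101 | 1 | 0
   7 | 011010 | 0 | 0
   8 | 110100 | 1 | 1
   9 | 101001 | 1 | 0
  10 | 010010 | 0 | 0
  11 | 100100 | 1 | 1
  12 | 001001 | 0 | 1
  13 | 010011 | 0 | 1
  14 | 100111 | 1 | 0
  15 | 001110 | 0 | 0
  16 | 011100 | 0 | 0
  17 | 111000 | 1 | 1
  18 | 110001 | 1 | 0
  19 | 100010 | 1 | 1
  20 | 000101 | 0 | 1
  21 | 001011 | 0 | 1
  22 | 010111 | 0 | 1
  23 | 101111 | 1 | 0
  24 | 011110 | 0 | 0
  25 | 111100 | 1 | 1
  26 | 111001 | 1 | 0
  27 | 110010 | 1 | 1
  28 | 100101 | 1 | 0
  29 | 001010 | 0 | 0
  30 | 010100 | 0 | 0
  31 | 101000 | 1 | 1
  32 | 010001 | 0 | 1
  33 | 100011 | 1 | 0
  34 | 000110 | 0 | 0
  35 | 001100 | 0 | 0
  36 | 011000 | 0 | 0
  37 | 110000 | 1 | 1
  38 | 100001 | 1 | 0
  39 | 000010 | 0 | 0
  40 | 000100 | 0 | 0
  41 | 001000 | 0 | 0
  42 | 010000 | 0 | 0
  43 | 100000 | 1 | 1
  44 | 000001 | 0 | 1
  45 | 000011 | 0 | 1
  46 | 000111 | 0 | 1
  47 | 001111 | 0 | 1
  48 | 011111 | 0 | 1
  49 | 111111 | 1 | 0
  50 | 111110 | 1 | 1
  51 | 111101 | 1 | 0
  52 | 111010 | 1 | 1
  53 | 110101 | 1 | 0
  54 | 101010 | 1 | 1
  55 | 010101 | 0 | 1
  56 | 101011 | 1 | 0
  57 | 010110 | 0 | 0
  58 | 101100 | 1 | 1
  59 | 011001 | 0 | 1

011011101101001001110001011110010100011000010000011111101010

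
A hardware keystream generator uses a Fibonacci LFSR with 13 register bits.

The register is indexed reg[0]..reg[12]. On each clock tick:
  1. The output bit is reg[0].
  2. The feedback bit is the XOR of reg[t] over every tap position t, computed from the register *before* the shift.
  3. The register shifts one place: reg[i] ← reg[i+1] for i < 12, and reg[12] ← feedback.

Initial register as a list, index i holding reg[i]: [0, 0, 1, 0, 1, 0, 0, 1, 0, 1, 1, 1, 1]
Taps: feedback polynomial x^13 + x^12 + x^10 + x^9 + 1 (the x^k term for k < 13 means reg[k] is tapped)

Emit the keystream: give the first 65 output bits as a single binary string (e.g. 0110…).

00101001011111100100010111100000001100111000111100001001011111111

step | reg (before) | out | fb
   0 | 0010100101111 | 0 | 1
   1 | 0101001011111 | 0 | 1
   2 | 1010010111111 | 1 | 0
   3 | 0100101111110 | 0 | 0
   4 | 1001011111100 | 1 | 1
   5 | 0010111111001 | 0 | 0
   6 | 0101111110010 | 0 | 0
   7 | 1011111100100 | 1 | 0
   8 | 0111111001000 | 0 | 1
   9 | 1111110010001 | 1 | 0
  10 | 1111100100010 | 1 | 1
  11 | 1111001000101 | 1 | 1
  12 | 1110010001011 | 1 | 1
  13 | 1100100010111 | 1 | 1
  14 | 1001000101111 | 1 | 0
  15 | 0010001011110 | 0 | 0
  16 | 0100010111100 | 0 | 0
  17 | 1000101111000 | 1 | 0
  18 | 0001011110000 | 0 | 0
  19 | 0010111100000 | 0 | 0
  20 | 0101111000000 | 0 | 0
  21 | 1011110000000 | 1 | 1
  22 | 0111100000001 | 0 | 1
  23 | 1111000000011 | 1 | 0
  24 | 1110000000110 | 1 | 0
  25 | 1100000001100 | 1 | 1
  26 | 1000000011001 | 1 | 1
  27 | 0000000110011 | 0 | 1
  28 | 0000001100111 | 0 | 0
  29 | 0000011001110 | 0 | 0
  30 | 0000110011100 | 0 | 0
  31 | 0001100111000 | 0 | 1
  32 | 0011001110001 | 0 | 1
  33 | 0110011100011 | 0 | 1
  34 | 1100111000111 | 1 | 1
  35 | 1001110001111 | 1 | 0
  36 | 0011100011110 | 0 | 0
  37 | 0111000111100 | 0 | 0
  38 | 1110001111000 | 1 | 0
  39 | 1100011110000 | 1 | 1
  40 | 1000111100001 | 1 | 0
  41 | 0001111000010 | 0 | 0
  42 | 0011110000100 | 0 | 1
  43 | 0111100001001 | 0 | 0
  44 | 1111000010010 | 1 | 1
  45 | 1110000100101 | 1 | 1
  46 | 1100001001011 | 1 | 1
  47 | 1000010010111 | 1 | 1
  48 | 0000100101111 | 0 | 1
  49 | 0001001011111 | 0 | 1
  50 | 0010010111111 | 0 | 1
  51 | 0100101111111 | 0 | 1
  52 | 1001011111111 | 1 | 0
  53 | 0010111111110 | 0 | 0
  54 | 0101111111100 | 0 | 0
  55 | 1011111111000 | 1 | 0
  56 | 0111111110000 | 0 | 0
  57 | 1111111100000 | 1 | 1
  58 | 1111111000001 | 1 | 0
  59 | 1111110000010 | 1 | 1
  60 | 1111100000101 | 1 | 1
  61 | 1111000001011 | 1 | 1
  62 | 1110000010111 | 1 | 1
  63 | 1100000101111 | 1 | 0
  64 | 1000001011110 | 1 | 1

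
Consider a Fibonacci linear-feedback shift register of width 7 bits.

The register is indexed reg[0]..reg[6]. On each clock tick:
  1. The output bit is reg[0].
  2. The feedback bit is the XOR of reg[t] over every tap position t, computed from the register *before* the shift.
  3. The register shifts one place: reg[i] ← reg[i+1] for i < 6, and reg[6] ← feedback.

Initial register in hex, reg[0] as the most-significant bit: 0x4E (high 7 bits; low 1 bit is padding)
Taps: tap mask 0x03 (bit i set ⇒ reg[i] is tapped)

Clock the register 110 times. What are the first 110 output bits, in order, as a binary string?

step | reg (before) | out | fb
   0 | 0100111 | 0 | 1
   1 | 1001111 | 1 | 1
   2 | 0011111 | 0 | 0
   3 | 0111110 | 0 | 1
   4 | 1111101 | 1 | 0
   5 | 1111010 | 1 | 0
   6 | 1110100 | 1 | 0
   7 | 1101000 | 1 | 0
   8 | 1010000 | 1 | 1
   9 | 0100001 | 0 | 1
  10 | 1000011 | 1 | 1
  11 | 0000111 | 0 | 0
  12 | 0001110 | 0 | 0
  13 | 0011100 | 0 | 0
  14 | 0111000 | 0 | 1
  15 | 1110001 | 1 | 0
  16 | 1100010 | 1 | 0
  17 | 1000100 | 1 | 1
  18 | 0001001 | 0 | 0
  19 | 0010010 | 0 | 0
  20 | 0100100 | 0 | 1
  21 | 1001001 | 1 | 1
  22 | 0010011 | 0 | 0
  23 | 0100110 | 0 | 1
  24 | 1001101 | 1 | 1
  25 | 0011011 | 0 | 0
  26 | 0110110 | 0 | 1
  27 | 1101101 | 1 | 0
  28 | 1011010 | 1 | 1
  29 | 0110101 | 0 | 1
  30 | 1101011 | 1 | 0
  31 | 1010110 | 1 | 1
  32 | 0101101 | 0 | 1
  33 | 1011011 | 1 | 1
  34 | 0110111 | 0 | 1
  35 | 1101111 | 1 | 0
  36 | 1011110 | 1 | 1
  37 | 0111101 | 0 | 1
  38 | 1111011 | 1 | 0
  39 | 1110110 | 1 | 0
  40 | 1101100 | 1 | 0
  41 | 1011000 | 1 | 1
  42 | 0110001 | 0 | 1
  43 | 1100011 | 1 | 0
  44 | 1000110 | 1 | 1
  45 | 0001101 | 0 | 0
  46 | 0011010 | 0 | 0
  47 | 0110100 | 0 | 1
  48 | 1101001 | 1 | 0
  49 | 1010010 | 1 | 1
  50 | 0100101 | 0 | 1
  51 | 1001011 | 1 | 1
  52 | 0010111 | 0 | 0
  53 | 0101110 | 0 | 1
  54 | 1011101 | 1 | 1
  55 | 0111011 | 0 | 1
  56 | 1110111 | 1 | 0
  57 | 1101110 | 1 | 0
  58 | 1011100 | 1 | 1
  59 | 0111001 | 0 | 1
  60 | 1110011 | 1 | 0
  61 | 1100110 | 1 | 0
  62 | 1001100 | 1 | 1
  63 | 0011001 | 0 | 0
  64 | 0110010 | 0 | 1
  65 | 1100101 | 1 | 0
  66 | 1001010 | 1 | 1
  67 | 0010101 | 0 | 0
  68 | 0101010 | 0 | 1
  69 | 1010101 | 1 | 1
  70 | 0101011 | 0 | 1
  71 | 1010111 | 1 | 1
  72 | 0101111 | 0 | 1
  73 | 1011111 | 1 | 1
  74 | 0111111 | 0 | 1
  75 | 1111111 | 1 | 0
  76 | 1111110 | 1 | 0
  77 | 1111100 | 1 | 0
  78 | 1111000 | 1 | 0
  79 | 1110000 | 1 | 0
  80 | 1100000 | 1 | 0
  81 | 1000000 | 1 | 1
  82 | 0000001 | 0 | 0
  83 | 0000010 | 0 | 0
  84 | 0000100 | 0 | 0
  85 | 0001000 | 0 | 0
  86 | 0010000 | 0 | 0
  87 | 0100000 | 0 | 1
  88 | 1000001 | 1 | 1
  89 | 0000011 | 0 | 0
  90 | 0000110 | 0 | 0
  91 | 0001100 | 0 | 0
  92 | 0011000 | 0 | 0
  93 | 0110000 | 0 | 1
  94 | 1100001 | 1 | 0
  95 | 1000010 | 1 | 1
  96 | 0000101 | 0 | 0
  97 | 0001010 | 0 | 0
  98 | 0010100 | 0 | 0
  99 | 0101000 | 0 | 1
 100 | 1010001 | 1 | 1
 101 | 0100011 | 0 | 1
 102 | 1000111 | 1 | 1
 103 | 0001111 | 0 | 0
 104 | 0011110 | 0 | 0
 105 | 0111100 | 0 | 1
 106 | 1111001 | 1 | 0
 107 | 1110010 | 1 | 0
 108 | 1100100 | 1 | 0
 109 | 1001000 | 1 | 1

01001111101000011100010010011011010110111101100011010010111011100110010101011111110000001000001100001010001111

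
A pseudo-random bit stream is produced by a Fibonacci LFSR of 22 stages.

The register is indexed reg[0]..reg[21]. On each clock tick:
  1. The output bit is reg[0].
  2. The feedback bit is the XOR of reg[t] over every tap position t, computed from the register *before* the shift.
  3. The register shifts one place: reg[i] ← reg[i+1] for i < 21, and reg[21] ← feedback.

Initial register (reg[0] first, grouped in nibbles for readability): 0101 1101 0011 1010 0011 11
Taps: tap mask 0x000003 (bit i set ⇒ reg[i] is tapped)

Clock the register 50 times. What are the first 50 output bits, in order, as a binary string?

01011101001110100011111110011101001110010000001010

step | reg (before) | out | fb
   0 | 0101110100111010001111 | 0 | 1
   1 | 1011101001110100011111 | 1 | 1
   2 | 0111010011101000111111 | 0 | 1
   3 | 1110100111010001111111 | 1 | 0
   4 | 1101001110100011111110 | 1 | 0
   5 | 1010011101000111111100 | 1 | 1
   6 | 0100111010001111111001 | 0 | 1
   7 | 1001110100011111110011 | 1 | 1
   8 | 0011101000111111100111 | 0 | 0
   9 | 0111010001111111001110 | 0 | 1
  10 | 1110100011111110011101 | 1 | 0
  11 | 1101000111111100111010 | 1 | 0
  12 | 1010001111111001110100 | 1 | 1
  13 | 0100011111110011101001 | 0 | 1
  14 | 1000111111100111010011 | 1 | 1
  15 | 0001111111001110100111 | 0 | 0
  16 | 0011111110011101001110 | 0 | 0
  17 | 0111111100111010011100 | 0 | 1
  18 | 1111111001110100111001 | 1 | 0
  19 | 1111110011101001110010 | 1 | 0
  20 | 1111100111010011100100 | 1 | 0
  21 | 1111001110100111001000 | 1 | 0
  22 | 1110011101001110010000 | 1 | 0
  23 | 1100111010011100100000 | 1 | 0
  24 | 1001110100111001000000 | 1 | 1
  25 | 0011101001110010000001 | 0 | 0
  26 | 0111010011100100000010 | 0 | 1
  27 | 1110100111001000000101 | 1 | 0
  28 | 1101001110010000001010 | 1 | 0
  29 | 1010011100100000010100 | 1 | 1
  30 | 0100111001000000101001 | 0 | 1
  31 | 1001110010000001010011 | 1 | 1
  32 | 0011100100000010100111 | 0 | 0
  33 | 0111001000000101001110 | 0 | 1
  34 | 1110010000001010011101 | 1 | 0
  35 | 1100100000010100111010 | 1 | 0
  36 | 1001000000101001110100 | 1 | 1
  37 | 0010000001010011101001 | 0 | 0
  38 | 0100000010100111010010 | 0 | 1
  39 | 1000000101001110100101 | 1 | 1
  40 | 0000001010011101001011 | 0 | 0
  41 | 0000010100111010010110 | 0 | 0
  42 | 0000101001110100101100 | 0 | 0
  43 | 0001010011101001011000 | 0 | 0
  44 | 0010100111010010110000 | 0 | 0
  45 | 0101001110100101100000 | 0 | 1
  46 | 1010011101001011000001 | 1 | 1
  47 | 0100111010010110000011 | 0 | 1
  48 | 1001110100101100000111 | 1 | 1
  49 | 0011101001011000001111 | 0 | 0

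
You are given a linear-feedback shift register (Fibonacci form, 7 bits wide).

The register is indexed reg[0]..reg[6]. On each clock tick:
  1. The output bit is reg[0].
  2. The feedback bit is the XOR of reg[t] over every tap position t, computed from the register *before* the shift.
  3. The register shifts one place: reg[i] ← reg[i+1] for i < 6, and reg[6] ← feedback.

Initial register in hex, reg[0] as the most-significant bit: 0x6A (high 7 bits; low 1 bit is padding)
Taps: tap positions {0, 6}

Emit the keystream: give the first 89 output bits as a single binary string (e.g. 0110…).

01101011011001001000111000010111110010101110011010001001111000101000011000001000000111111

tick  register→output (feedback)
  0  0110101→0 (1)
  1  1101011→1 (0)
  2  1010110→1 (1)
  3  0101101→0 (1)
  4  1011011→1 (0)
  5  0110110→0 (0)
  6  1101100→1 (1)
  7  1011001→1 (0)
  8  0110010→0 (0)
  9  1100100→1 (1)
 10  1001001→1 (0)
 11  0010010→0 (0)
 12  0100100→0 (0)
 13  1001000→1 (1)
 14  0010001→0 (1)
 15  0100011→0 (1)
 16  1000111→1 (0)
 17  0001110→0 (0)
 18  0011100→0 (0)
 19  0111000→0 (0)
 20  1110000→1 (1)
 21  1100001→1 (0)
 22  1000010→1 (1)
 23  0000101→0 (1)
 24  0001011→0 (1)
 25  0010111→0 (1)
 26  0101111→0 (1)
 27  1011111→1 (0)
 28  0111110→0 (0)
 29  1111100→1 (1)
 30  1111001→1 (0)
 31  1110010→1 (1)
 32  1100101→1 (0)
 33  1001010→1 (1)
 34  0010101→0 (1)
 35  0101011→0 (1)
 36  1010111→1 (0)
 37  0101110→0 (0)
 38  1011100→1 (1)
 39  0111001→0 (1)
 40  1110011→1 (0)
 41  1100110→1 (1)
 42  1001101→1 (0)
 43  0011010→0 (0)
 44  0110100→0 (0)
 45  1101000→1 (1)
 46  1010001→1 (0)
 47  0100010→0 (0)
 48  1000100→1 (1)
 49  0001001→0 (1)
 50  0010011→0 (1)
 51  0100111→0 (1)
 52  1001111→1 (0)
 53  0011110→0 (0)
 54  0111100→0 (0)
 55  1111000→1 (1)
 56  1110001→1 (0)
 57  1100010→1 (1)
 58  1000101→1 (0)
 59  0001010→0 (0)
 60  0010100→0 (0)
 61  0101000→0 (0)
 62  1010000→1 (1)
 63  0100001→0 (1)
 64  1000011→1 (0)
 65  0000110→0 (0)
 66  0001100→0 (0)
 67  0011000→0 (0)
 68  0110000→0 (0)
 69  1100000→1 (1)
 70  1000001→1 (0)
 71  0000010→0 (0)
 72  0000100→0 (0)
 73  0001000→0 (0)
 74  0010000→0 (0)
 75  0100000→0 (0)
 76  1000000→1 (1)
 77  0000001→0 (1)
 78  0000011→0 (1)
 79  0000111→0 (1)
 80  0001111→0 (1)
 81  0011111→0 (1)
 82  0111111→0 (1)
 83  1111111→1 (0)
 84  1111110→1 (1)
 85  1111101→1 (0)
 86  1111010→1 (1)
 87  1110101→1 (0)
 88  1101010→1 (1)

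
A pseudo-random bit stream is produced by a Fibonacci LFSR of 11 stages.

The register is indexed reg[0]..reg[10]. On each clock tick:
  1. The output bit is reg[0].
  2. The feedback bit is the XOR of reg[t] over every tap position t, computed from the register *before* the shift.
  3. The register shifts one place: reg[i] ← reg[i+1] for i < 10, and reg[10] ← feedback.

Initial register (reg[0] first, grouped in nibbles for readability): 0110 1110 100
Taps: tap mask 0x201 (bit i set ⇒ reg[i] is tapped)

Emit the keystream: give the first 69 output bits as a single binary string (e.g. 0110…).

011011101000111001000001101000000011101010101100010001001010000010111

k : reg_k → out_k, fb_k
0: 01101110100 → 0, fb=0
1: 11011101000 → 1, fb=1
2: 10111010001 → 1, fb=1
3: 01110100011 → 0, fb=1
4: 11101000111 → 1, fb=0
5: 11010001110 → 1, fb=0
6: 10100011100 → 1, fb=1
7: 01000111001 → 0, fb=0
8: 10001110010 → 1, fb=0
9: 00011100100 → 0, fb=0
10: 00111001000 → 0, fb=0
11: 01110010000 → 0, fb=0
12: 11100100000 → 1, fb=1
13: 11001000001 → 1, fb=1
14: 10010000011 → 1, fb=0
15: 00100000110 → 0, fb=1
16: 01000001101 → 0, fb=0
17: 10000011010 → 1, fb=0
18: 00000110100 → 0, fb=0
19: 00001101000 → 0, fb=0
20: 00011010000 → 0, fb=0
21: 00110100000 → 0, fb=0
22: 01101000000 → 0, fb=0
23: 11010000000 → 1, fb=1
24: 10100000001 → 1, fb=1
25: 01000000011 → 0, fb=1
26: 10000000111 → 1, fb=0
27: 00000001110 → 0, fb=1
28: 00000011101 → 0, fb=0
29: 00000111010 → 0, fb=1
30: 00001110101 → 0, fb=0
31: 00011101010 → 0, fb=1
32: 00111010101 → 0, fb=0
33: 01110101010 → 0, fb=1
34: 11101010101 → 1, fb=1
35: 11010101011 → 1, fb=0
36: 10101010110 → 1, fb=0
37: 01010101100 → 0, fb=0
38: 10101011000 → 1, fb=1
39: 01010110001 → 0, fb=0
40: 10101100010 → 1, fb=0
41: 01011000100 → 0, fb=0
42: 10110001000 → 1, fb=1
43: 01100010001 → 0, fb=0
44: 11000100010 → 1, fb=0
45: 10001000100 → 1, fb=1
46: 00010001001 → 0, fb=0
47: 00100010010 → 0, fb=1
48: 01000100101 → 0, fb=0
49: 10001001010 → 1, fb=0
50: 00010010100 → 0, fb=0
51: 00100101000 → 0, fb=0
52: 01001010000 → 0, fb=0
53: 10010100000 → 1, fb=1
54: 00101000001 → 0, fb=0
55: 01010000010 → 0, fb=1
56: 10100000101 → 1, fb=1
57: 01000001011 → 0, fb=1
58: 10000010111 → 1, fb=0
59: 00000101110 → 0, fb=1
60: 00001011101 → 0, fb=0
61: 00010111010 → 0, fb=1
62: 00101110101 → 0, fb=0
63: 01011101010 → 0, fb=1
64: 10111010101 → 1, fb=1
65: 01110101011 → 0, fb=1
66: 11101010111 → 1, fb=0
67: 11010101110 → 1, fb=0
68: 10101011100 → 1, fb=1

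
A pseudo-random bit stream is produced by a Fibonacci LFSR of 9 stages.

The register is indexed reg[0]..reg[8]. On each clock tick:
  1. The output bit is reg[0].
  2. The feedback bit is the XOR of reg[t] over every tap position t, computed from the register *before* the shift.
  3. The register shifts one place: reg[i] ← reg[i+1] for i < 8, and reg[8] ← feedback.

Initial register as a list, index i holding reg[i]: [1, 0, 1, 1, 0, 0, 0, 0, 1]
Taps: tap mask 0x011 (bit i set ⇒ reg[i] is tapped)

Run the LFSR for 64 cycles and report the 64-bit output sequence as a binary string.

1011000011011110100110111001000101000010101101001111110110010010

tick  register→output (feedback)
  0  101100001→1 (1)
  1  011000011→0 (0)
  2  110000110→1 (1)
  3  100001101→1 (1)
  4  000011011→0 (1)
  5  000110111→0 (1)
  6  001101111→0 (0)
  7  011011110→0 (1)
  8  110111101→1 (0)
  9  101111010→1 (0)
 10  011110100→0 (1)
 11  111101001→1 (1)
 12  111010011→1 (0)
 13  110100110→1 (1)
 14  101001101→1 (1)
 15  010011011→0 (1)
 16  100110111→1 (0)
 17  001101110→0 (0)
 18  011011100→0 (1)
 19  110111001→1 (0)
 20  101110010→1 (0)
 21  011100100→0 (0)
 22  111001000→1 (1)
 23  110010001→1 (0)
 24  100100010→1 (1)
 25  001000101→0 (0)
 26  010001010→0 (0)
 27  100010100→1 (0)
 28  000101000→0 (0)
 29  001010000→0 (1)
 30  010100001→0 (0)
 31  101000010→1 (1)
 32  010000101→0 (0)
 33  100001010→1 (1)
 34  000010101→0 (1)
 35  000101011→0 (0)
 36  001010110→0 (1)
 37  010101101→0 (0)
 38  101011010→1 (0)
 39  010110100→0 (1)
 40  101101001→1 (1)
 41  011010011→0 (1)
 42  110100111→1 (1)
 43  101001111→1 (1)
 44  010011111→0 (1)
 45  100111111→1 (0)
 46  001111110→0 (1)
 47  011111101→0 (1)
 48  111111011→1 (0)
 49  111110110→1 (0)
 50  111101100→1 (1)
 51  111011001→1 (0)
 52  110110010→1 (0)
 53  101100100→1 (1)
 54  011001001→0 (0)
 55  110010010→1 (0)
 56  100100100→1 (1)
 57  001001001→0 (0)
 58  010010010→0 (1)
 59  100100101→1 (1)
 60  001001011→0 (0)
 61  010010110→0 (1)
 62  100101101→1 (1)
 63  001011011→0 (1)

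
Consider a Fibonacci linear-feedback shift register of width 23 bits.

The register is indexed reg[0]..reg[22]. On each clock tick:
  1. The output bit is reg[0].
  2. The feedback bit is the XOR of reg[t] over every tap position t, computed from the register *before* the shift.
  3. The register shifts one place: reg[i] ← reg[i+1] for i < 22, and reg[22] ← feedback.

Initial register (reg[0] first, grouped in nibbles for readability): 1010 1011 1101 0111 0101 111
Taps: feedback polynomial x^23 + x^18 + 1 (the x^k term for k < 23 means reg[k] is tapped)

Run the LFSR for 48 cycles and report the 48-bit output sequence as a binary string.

101010111101011101011111101010101111100101110100

step | reg (before) | out | fb
   0 | 10101011110101110101111 | 1 | 1
   1 | 01010111101011101011111 | 0 | 1
   2 | 10101111010111010111111 | 1 | 0
   3 | 01011110101110101111110 | 0 | 1
   4 | 10111101011101011111101 | 1 | 0
   5 | 01111010111010111111010 | 0 | 1
   6 | 11110101110101111110101 | 1 | 0
   7 | 11101011101011111101010 | 1 | 1
   8 | 11010111010111111010101 | 1 | 0
   9 | 10101110101111110101010 | 1 | 1
  10 | 01011101011111101010101 | 0 | 1
  11 | 10111010111111010101011 | 1 | 1
  12 | 01110101111110101010111 | 0 | 1
  13 | 11101011111101010101111 | 1 | 1
  14 | 11010111111010101011111 | 1 | 0
  15 | 10101111110101010111110 | 1 | 0
  16 | 01011111101010101111100 | 0 | 1
  17 | 10111111010101011111001 | 1 | 0
  18 | 01111110101010111110010 | 0 | 1
  19 | 11111101010101111100101 | 1 | 1
  20 | 11111010101011111001011 | 1 | 1
  21 | 11110101010111110010111 | 1 | 0
  22 | 11101010101111100101110 | 1 | 1
  23 | 11010101011111001011101 | 1 | 0
  24 | 10101010111110010111010 | 1 | 0
  25 | 01010101111100101110100 | 0 | 1
  26 | 10101011111001011101001 | 1 | 1
  27 | 01010111110010111010011 | 0 | 1
  28 | 10101111100101110100111 | 1 | 1
  29 | 01011111001011101001111 | 0 | 0
  30 | 10111110010111010011110 | 1 | 0
  31 | 01111100101110100111100 | 0 | 1
  32 | 11111001011101001111001 | 1 | 0
  33 | 11110010111010011110010 | 1 | 0
  34 | 11100101110100111100100 | 1 | 1
  35 | 11001011101001111001001 | 1 | 1
  36 | 10010111010011110010011 | 1 | 0
  37 | 00101110100111100100110 | 0 | 0
  38 | 01011101001111001001100 | 0 | 0
  39 | 10111010011110010011000 | 1 | 0
  40 | 01110100111100100110000 | 0 | 1
  41 | 11101001111001001100001 | 1 | 1
  42 | 11010011110010011000011 | 1 | 1
  43 | 10100111100100110000111 | 1 | 1
  44 | 01001111001001100001111 | 0 | 0
  45 | 10011110010011000011110 | 1 | 0
  46 | 00111100100110000111100 | 0 | 1
  47 | 01111001001100001111001 | 0 | 1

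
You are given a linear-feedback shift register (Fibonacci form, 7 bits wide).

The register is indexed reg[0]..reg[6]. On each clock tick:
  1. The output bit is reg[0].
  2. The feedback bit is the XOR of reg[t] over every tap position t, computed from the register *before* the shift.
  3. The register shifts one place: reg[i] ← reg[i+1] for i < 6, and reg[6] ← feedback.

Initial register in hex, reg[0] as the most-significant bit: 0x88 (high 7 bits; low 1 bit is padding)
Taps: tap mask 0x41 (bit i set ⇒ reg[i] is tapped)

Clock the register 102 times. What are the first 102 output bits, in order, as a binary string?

100010011110001010000110000010000001111111010101001100111011101001011000110111101101011011001001000111

tick  register→output (feedback)
  0  1000100→1 (1)
  1  0001001→0 (1)
  2  0010011→0 (1)
  3  0100111→0 (1)
  4  1001111→1 (0)
  5  0011110→0 (0)
  6  0111100→0 (0)
  7  1111000→1 (1)
  8  1110001→1 (0)
  9  1100010→1 (1)
 10  1000101→1 (0)
 11  0001010→0 (0)
 12  0010100→0 (0)
 13  0101000→0 (0)
 14  1010000→1 (1)
 15  0100001→0 (1)
 16  1000011→1 (0)
 17  0000110→0 (0)
 18  0001100→0 (0)
 19  0011000→0 (0)
 20  0110000→0 (0)
 21  1100000→1 (1)
 22  1000001→1 (0)
 23  0000010→0 (0)
 24  0000100→0 (0)
 25  0001000→0 (0)
 26  0010000→0 (0)
 27  0100000→0 (0)
 28  1000000→1 (1)
 29  0000001→0 (1)
 30  0000011→0 (1)
 31  0000111→0 (1)
 32  0001111→0 (1)
 33  0011111→0 (1)
 34  0111111→0 (1)
 35  1111111→1 (0)
 36  1111110→1 (1)
 37  1111101→1 (0)
 38  1111010→1 (1)
 39  1110101→1 (0)
 40  1101010→1 (1)
 41  1010101→1 (0)
 42  0101010→0 (0)
 43  1010100→1 (1)
 44  0101001→0 (1)
 45  1010011→1 (0)
 46  0100110→0 (0)
 47  1001100→1 (1)
 48  0011001→0 (1)
 49  0110011→0 (1)
 50  1100111→1 (0)
 51  1001110→1 (1)
 52  0011101→0 (1)
 53  0111011→0 (1)
 54  1110111→1 (0)
 55  1101110→1 (1)
 56  1011101→1 (0)
 57  0111010→0 (0)
 58  1110100→1 (1)
 59  1101001→1 (0)
 60  1010010→1 (1)
 61  0100101→0 (1)
 62  1001011→1 (0)
 63  0010110→0 (0)
 64  0101100→0 (0)
 65  1011000→1 (1)
 66  0110001→0 (1)
 67  1100011→1 (0)
 68  1000110→1 (1)
 69  0001101→0 (1)
 70  0011011→0 (1)
 71  0110111→0 (1)
 72  1101111→1 (0)
 73  1011110→1 (1)
 74  0111101→0 (1)
 75  1111011→1 (0)
 76  1110110→1 (1)
 77  1101101→1 (0)
 78  1011010→1 (1)
 79  0110101→0 (1)
 80  1101011→1 (0)
 81  1010110→1 (1)
 82  0101101→0 (1)
 83  1011011→1 (0)
 84  0110110→0 (0)
 85  1101100→1 (1)
 86  1011001→1 (0)
 87  0110010→0 (0)
 88  1100100→1 (1)
 89  1001001→1 (0)
 90  0010010→0 (0)
 91  0100100→0 (0)
 92  1001000→1 (1)
 93  0010001→0 (1)
 94  0100011→0 (1)
 95  1000111→1 (0)
 96  0001110→0 (0)
 97  0011100→0 (0)
 98  0111000→0 (0)
 99  1110000→1 (1)
100  1100001→1 (0)
101  1000010→1 (1)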